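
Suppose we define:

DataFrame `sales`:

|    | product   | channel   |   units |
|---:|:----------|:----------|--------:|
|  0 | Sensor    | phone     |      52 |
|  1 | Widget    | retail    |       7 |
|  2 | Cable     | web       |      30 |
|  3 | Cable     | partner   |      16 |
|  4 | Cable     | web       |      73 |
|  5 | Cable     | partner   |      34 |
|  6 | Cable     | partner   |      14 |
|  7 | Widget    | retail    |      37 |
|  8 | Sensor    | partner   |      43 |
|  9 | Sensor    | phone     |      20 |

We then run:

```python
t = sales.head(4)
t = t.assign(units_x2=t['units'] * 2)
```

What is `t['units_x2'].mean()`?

take first 4 rows:
  product  channel  units
0  Sensor    phone     52
1  Widget   retail      7
2   Cable      web     30
3   Cable  partner     16
add column units_x2 = t['units'] * 2:
  product  channel  units  units_x2
0  Sensor    phone     52       104
1  Widget   retail      7        14
2   Cable      web     30        60
3   Cable  partner     16        32
So mean() = 52.5.

52.5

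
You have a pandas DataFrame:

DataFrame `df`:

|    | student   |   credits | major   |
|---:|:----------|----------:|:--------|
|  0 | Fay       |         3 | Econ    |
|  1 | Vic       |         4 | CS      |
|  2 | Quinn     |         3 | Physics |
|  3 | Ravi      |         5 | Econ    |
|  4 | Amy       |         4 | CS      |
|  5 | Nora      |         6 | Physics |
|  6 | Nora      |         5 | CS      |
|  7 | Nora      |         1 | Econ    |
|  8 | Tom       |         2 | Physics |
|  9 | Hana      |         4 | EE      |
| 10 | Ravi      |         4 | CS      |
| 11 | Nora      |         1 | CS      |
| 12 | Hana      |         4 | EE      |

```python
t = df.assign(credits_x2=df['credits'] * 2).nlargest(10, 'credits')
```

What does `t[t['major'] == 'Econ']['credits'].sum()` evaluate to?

add column credits_x2 = df['credits'] * 2:
   student  credits    major  credits_x2
0      Fay        3     Econ           6
1      Vic        4       CS           8
2    Quinn        3  Physics           6
3     Ravi        5     Econ          10
4      Amy        4       CS           8
5     Nora        6  Physics          12
6     Nora        5       CS          10
7     Nora        1     Econ           2
8      Tom        2  Physics           4
9     Hana        4       EE           8
10    Ravi        4       CS           8
11    Nora        1       CS           2
12    Hana        4       EE           8
take 10 rows with largest credits:
   student  credits    major  credits_x2
5     Nora        6  Physics          12
3     Ravi        5     Econ          10
6     Nora        5       CS          10
1      Vic        4       CS           8
4      Amy        4       CS           8
9     Hana        4       EE           8
10    Ravi        4       CS           8
12    Hana        4       EE           8
0      Fay        3     Econ           6
2    Quinn        3  Physics           6
filter rows where major == 'Econ':
  student  credits major  credits_x2
3    Ravi        5  Econ          10
0     Fay        3  Econ           6
Taking the sum of column 'credits' gives 8.

8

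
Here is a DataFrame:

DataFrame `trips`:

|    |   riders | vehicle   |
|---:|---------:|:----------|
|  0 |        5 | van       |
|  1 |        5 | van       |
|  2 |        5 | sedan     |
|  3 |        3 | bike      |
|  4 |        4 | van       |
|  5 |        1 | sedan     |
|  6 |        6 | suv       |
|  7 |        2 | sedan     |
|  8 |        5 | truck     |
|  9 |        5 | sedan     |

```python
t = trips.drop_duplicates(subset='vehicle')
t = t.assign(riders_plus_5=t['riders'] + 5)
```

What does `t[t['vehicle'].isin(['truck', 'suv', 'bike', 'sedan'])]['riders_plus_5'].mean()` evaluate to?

9.75

drop duplicate vehicle (keep=first):
   riders vehicle
0       5     van
2       5   sedan
3       3    bike
6       6     suv
8       5   truck
add column riders_plus_5 = t['riders'] + 5:
   riders vehicle  riders_plus_5
0       5     van             10
2       5   sedan             10
3       3    bike              8
6       6     suv             11
8       5   truck             10
filter rows where vehicle in ['truck', 'suv', 'bike', 'sedan']:
   riders vehicle  riders_plus_5
2       5   sedan             10
3       3    bike              8
6       6     suv             11
8       5   truck             10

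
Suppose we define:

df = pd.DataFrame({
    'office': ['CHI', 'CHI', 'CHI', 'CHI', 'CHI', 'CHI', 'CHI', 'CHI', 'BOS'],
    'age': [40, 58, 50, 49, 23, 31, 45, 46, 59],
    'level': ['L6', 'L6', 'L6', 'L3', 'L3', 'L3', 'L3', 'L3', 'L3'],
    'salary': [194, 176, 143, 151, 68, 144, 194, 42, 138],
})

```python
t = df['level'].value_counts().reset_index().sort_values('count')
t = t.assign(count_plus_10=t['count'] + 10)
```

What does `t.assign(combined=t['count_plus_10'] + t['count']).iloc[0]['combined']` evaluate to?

value_counts of level:
level
L3    6
L6    3
Name: count, dtype: int64
reset_index():
  level  count
0    L3      6
1    L6      3
sort by count:
  level  count
1    L6      3
0    L3      6
add column count_plus_10 = t['count'] + 10:
  level  count  count_plus_10
1    L6      3             13
0    L3      6             16
add column combined = t['count_plus_10'] + t['count']:
  level  count  count_plus_10  combined
1    L6      3             13        16
0    L3      6             16        22
Then the value at position 0, column 'combined': 16

16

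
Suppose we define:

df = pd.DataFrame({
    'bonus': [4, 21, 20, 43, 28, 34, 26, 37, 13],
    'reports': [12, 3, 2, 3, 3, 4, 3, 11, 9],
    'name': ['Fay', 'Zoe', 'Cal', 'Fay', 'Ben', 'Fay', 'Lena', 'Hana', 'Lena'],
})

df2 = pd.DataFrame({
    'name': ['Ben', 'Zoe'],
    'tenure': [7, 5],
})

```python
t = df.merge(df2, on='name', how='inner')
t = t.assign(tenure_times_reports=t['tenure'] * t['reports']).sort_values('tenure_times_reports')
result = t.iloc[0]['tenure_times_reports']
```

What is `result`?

15

merge on 'name' (how='inner') → 2 rows:
   bonus  reports name  tenure
0     21        3  Zoe       5
1     28        3  Ben       7
add column tenure_times_reports = t['tenure'] * t['reports']:
   bonus  reports name  tenure  tenure_times_reports
0     21        3  Zoe       5                    15
1     28        3  Ben       7                    21
sort by tenure_times_reports:
   bonus  reports name  tenure  tenure_times_reports
0     21        3  Zoe       5                    15
1     28        3  Ben       7                    21
So iloc[0]['tenure_times_reports'] = 15.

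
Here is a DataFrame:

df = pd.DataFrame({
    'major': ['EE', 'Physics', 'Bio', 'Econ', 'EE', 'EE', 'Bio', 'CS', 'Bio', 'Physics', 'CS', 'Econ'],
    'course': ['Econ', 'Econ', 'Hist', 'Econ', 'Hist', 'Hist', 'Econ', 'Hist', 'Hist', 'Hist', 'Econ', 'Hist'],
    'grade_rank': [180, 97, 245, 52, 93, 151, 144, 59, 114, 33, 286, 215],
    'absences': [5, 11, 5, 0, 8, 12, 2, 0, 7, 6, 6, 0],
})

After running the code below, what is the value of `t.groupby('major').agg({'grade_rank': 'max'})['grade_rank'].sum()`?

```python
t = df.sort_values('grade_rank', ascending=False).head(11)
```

1023

sort by grade_rank descending:
      major course  grade_rank  absences
10       CS   Econ         286         6
2       Bio   Hist         245         5
11     Econ   Hist         215         0
0        EE   Econ         180         5
5        EE   Hist         151        12
6       Bio   Econ         144         2
8       Bio   Hist         114         7
1   Physics   Econ          97        11
4        EE   Hist          93         8
7        CS   Hist          59         0
3      Econ   Econ          52         0
9   Physics   Hist          33         6
take first 11 rows:
      major course  grade_rank  absences
10       CS   Econ         286         6
2       Bio   Hist         245         5
11     Econ   Hist         215         0
0        EE   Econ         180         5
5        EE   Hist         151        12
6       Bio   Econ         144         2
8       Bio   Hist         114         7
1   Physics   Econ          97        11
4        EE   Hist          93         8
7        CS   Hist          59         0
3      Econ   Econ          52         0
group by major, max of grade_rank:
         grade_rank
major              
Bio             245
CS              286
EE              180
Econ            215
Physics          97
Then the sum of column 'grade_rank': 1023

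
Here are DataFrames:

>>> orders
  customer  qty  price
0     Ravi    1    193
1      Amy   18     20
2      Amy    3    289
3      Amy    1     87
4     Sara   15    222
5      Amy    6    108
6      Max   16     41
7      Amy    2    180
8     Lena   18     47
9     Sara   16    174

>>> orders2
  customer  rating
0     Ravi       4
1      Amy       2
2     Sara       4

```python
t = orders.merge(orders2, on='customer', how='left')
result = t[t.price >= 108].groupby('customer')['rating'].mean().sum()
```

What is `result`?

merge on 'customer' (how='left') → 10 rows:
  customer  qty  price  rating
0     Ravi    1    193     4.0
1      Amy   18     20     2.0
2      Amy    3    289     2.0
3      Amy    1     87     2.0
4     Sara   15    222     4.0
5      Amy    6    108     2.0
6      Max   16     41     NaN
7      Amy    2    180     2.0
8     Lena   18     47     NaN
9     Sara   16    174     4.0
filter rows where price >= 108:
  customer  qty  price  rating
0     Ravi    1    193     4.0
2      Amy    3    289     2.0
4     Sara   15    222     4.0
5      Amy    6    108     2.0
7      Amy    2    180     2.0
9     Sara   16    174     4.0
group by customer, mean of rating:
customer
Amy     2.0
Ravi    4.0
Sara    4.0
Name: rating, dtype: float64

10.0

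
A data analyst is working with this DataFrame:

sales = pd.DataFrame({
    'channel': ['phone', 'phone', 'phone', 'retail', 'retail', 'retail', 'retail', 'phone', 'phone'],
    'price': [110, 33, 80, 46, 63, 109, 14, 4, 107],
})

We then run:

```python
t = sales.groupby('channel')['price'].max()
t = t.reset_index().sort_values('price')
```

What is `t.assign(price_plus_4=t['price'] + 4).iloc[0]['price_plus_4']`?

group by channel, max of price:
channel
phone     110
retail    109
Name: price, dtype: int64
reset_index():
  channel  price
0   phone    110
1  retail    109
sort by price:
  channel  price
1  retail    109
0   phone    110
add column price_plus_4 = t['price'] + 4:
  channel  price  price_plus_4
1  retail    109           113
0   phone    110           114
The value at position 0, column 'price_plus_4' is 113.

113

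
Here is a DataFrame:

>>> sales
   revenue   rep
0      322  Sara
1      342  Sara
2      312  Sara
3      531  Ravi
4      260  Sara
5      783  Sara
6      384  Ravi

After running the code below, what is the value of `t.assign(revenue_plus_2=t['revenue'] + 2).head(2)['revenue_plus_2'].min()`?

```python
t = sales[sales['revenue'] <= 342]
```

filter rows where revenue <= 342:
   revenue   rep
0      322  Sara
1      342  Sara
2      312  Sara
4      260  Sara
add column revenue_plus_2 = t['revenue'] + 2:
   revenue   rep  revenue_plus_2
0      322  Sara             324
1      342  Sara             344
2      312  Sara             314
4      260  Sara             262
take first 2 rows:
   revenue   rep  revenue_plus_2
0      322  Sara             324
1      342  Sara             344
The min of column 'revenue_plus_2' is 324.

324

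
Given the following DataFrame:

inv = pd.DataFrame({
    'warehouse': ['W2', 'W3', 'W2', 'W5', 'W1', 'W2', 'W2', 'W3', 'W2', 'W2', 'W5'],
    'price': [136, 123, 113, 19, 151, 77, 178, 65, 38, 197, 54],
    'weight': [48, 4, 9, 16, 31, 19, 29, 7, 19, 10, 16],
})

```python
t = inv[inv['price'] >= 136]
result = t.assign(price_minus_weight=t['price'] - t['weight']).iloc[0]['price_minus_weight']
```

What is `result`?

filter rows where price >= 136:
  warehouse  price  weight
0        W2    136      48
4        W1    151      31
6        W2    178      29
9        W2    197      10
add column price_minus_weight = t['price'] - t['weight']:
  warehouse  price  weight  price_minus_weight
0        W2    136      48                  88
4        W1    151      31                 120
6        W2    178      29                 149
9        W2    197      10                 187

88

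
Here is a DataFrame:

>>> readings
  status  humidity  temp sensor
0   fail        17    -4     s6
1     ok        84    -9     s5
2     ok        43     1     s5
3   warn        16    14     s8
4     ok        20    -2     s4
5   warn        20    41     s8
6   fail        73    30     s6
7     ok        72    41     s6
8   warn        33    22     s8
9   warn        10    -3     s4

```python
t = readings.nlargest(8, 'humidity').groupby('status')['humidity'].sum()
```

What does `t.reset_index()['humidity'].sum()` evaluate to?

362

take 8 rows with largest humidity:
  status  humidity  temp sensor
1     ok        84    -9     s5
6   fail        73    30     s6
7     ok        72    41     s6
2     ok        43     1     s5
8   warn        33    22     s8
4     ok        20    -2     s4
5   warn        20    41     s8
0   fail        17    -4     s6
group by status, sum of humidity:
status
fail     90
ok      219
warn     53
Name: humidity, dtype: int64
reset_index():
  status  humidity
0   fail        90
1     ok       219
2   warn        53
So sum() = 362.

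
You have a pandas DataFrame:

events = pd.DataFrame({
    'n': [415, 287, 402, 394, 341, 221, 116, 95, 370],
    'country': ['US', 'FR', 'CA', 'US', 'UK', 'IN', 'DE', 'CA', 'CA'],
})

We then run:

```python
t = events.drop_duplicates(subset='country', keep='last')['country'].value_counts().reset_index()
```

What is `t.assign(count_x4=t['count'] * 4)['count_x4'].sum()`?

24

drop duplicate country (keep=last):
     n country
1  287      FR
3  394      US
4  341      UK
5  221      IN
6  116      DE
8  370      CA
value_counts of country:
country
FR    1
US    1
UK    1
IN    1
DE    1
CA    1
Name: count, dtype: int64
reset_index():
  country  count
0      FR      1
1      US      1
2      UK      1
3      IN      1
4      DE      1
5      CA      1
add column count_x4 = t['count'] * 4:
  country  count  count_x4
0      FR      1         4
1      US      1         4
2      UK      1         4
3      IN      1         4
4      DE      1         4
5      CA      1         4
Hence 24.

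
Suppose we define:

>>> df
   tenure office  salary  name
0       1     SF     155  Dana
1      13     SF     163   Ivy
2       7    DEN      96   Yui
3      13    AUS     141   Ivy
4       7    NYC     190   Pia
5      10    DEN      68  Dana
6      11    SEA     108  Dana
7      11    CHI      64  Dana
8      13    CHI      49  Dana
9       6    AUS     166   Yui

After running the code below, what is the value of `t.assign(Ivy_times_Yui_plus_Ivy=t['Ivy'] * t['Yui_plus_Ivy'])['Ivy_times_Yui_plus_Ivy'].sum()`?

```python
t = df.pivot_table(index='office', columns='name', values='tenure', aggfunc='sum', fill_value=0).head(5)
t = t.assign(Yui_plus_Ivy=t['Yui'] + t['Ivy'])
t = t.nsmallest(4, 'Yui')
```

pivot: rows=office, cols=name, sum(tenure):
name    Dana  Ivy  Pia  Yui
office                     
AUS        0   13    0    6
CHI       24    0    0    0
DEN       10    0    0    7
NYC        0    0    7    0
SEA       11    0    0    0
SF         1   13    0    0
take first 5 rows:
name    Dana  Ivy  Pia  Yui
office                     
AUS        0   13    0    6
CHI       24    0    0    0
DEN       10    0    0    7
NYC        0    0    7    0
SEA       11    0    0    0
add column Yui_plus_Ivy = t['Yui'] + t['Ivy']:
name    Dana  Ivy  Pia  Yui  Yui_plus_Ivy
office                                   
AUS        0   13    0    6            19
CHI       24    0    0    0             0
DEN       10    0    0    7             7
NYC        0    0    7    0             0
SEA       11    0    0    0             0
take 4 rows with smallest Yui:
name    Dana  Ivy  Pia  Yui  Yui_plus_Ivy
office                                   
CHI       24    0    0    0             0
NYC        0    0    7    0             0
SEA       11    0    0    0             0
AUS        0   13    0    6            19
add column Ivy_times_Yui_plus_Ivy = t['Ivy'] * t['Yui_plus_Ivy']:
name    Dana  Ivy  Pia  Yui  Yui_plus_Ivy  Ivy_times_Yui_plus_Ivy
office                                                           
CHI       24    0    0    0             0                       0
NYC        0    0    7    0             0                       0
SEA       11    0    0    0             0                       0
AUS        0   13    0    6            19                     247
Then the sum of column 'Ivy_times_Yui_plus_Ivy': 247

247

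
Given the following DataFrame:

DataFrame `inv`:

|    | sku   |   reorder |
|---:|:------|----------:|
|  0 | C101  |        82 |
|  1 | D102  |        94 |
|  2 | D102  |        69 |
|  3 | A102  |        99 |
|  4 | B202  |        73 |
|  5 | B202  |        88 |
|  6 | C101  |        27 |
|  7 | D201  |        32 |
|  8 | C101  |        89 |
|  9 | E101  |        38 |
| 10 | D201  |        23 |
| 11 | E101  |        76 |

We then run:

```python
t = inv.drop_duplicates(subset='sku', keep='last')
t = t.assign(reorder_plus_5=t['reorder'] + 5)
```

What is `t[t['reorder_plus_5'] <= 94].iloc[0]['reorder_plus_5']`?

drop duplicate sku (keep=last):
     sku  reorder
2   D102       69
3   A102       99
5   B202       88
8   C101       89
10  D201       23
11  E101       76
add column reorder_plus_5 = t['reorder'] + 5:
     sku  reorder  reorder_plus_5
2   D102       69              74
3   A102       99             104
5   B202       88              93
8   C101       89              94
10  D201       23              28
11  E101       76              81
filter rows where reorder_plus_5 <= 94:
     sku  reorder  reorder_plus_5
2   D102       69              74
5   B202       88              93
8   C101       89              94
10  D201       23              28
11  E101       76              81
Hence 74.

74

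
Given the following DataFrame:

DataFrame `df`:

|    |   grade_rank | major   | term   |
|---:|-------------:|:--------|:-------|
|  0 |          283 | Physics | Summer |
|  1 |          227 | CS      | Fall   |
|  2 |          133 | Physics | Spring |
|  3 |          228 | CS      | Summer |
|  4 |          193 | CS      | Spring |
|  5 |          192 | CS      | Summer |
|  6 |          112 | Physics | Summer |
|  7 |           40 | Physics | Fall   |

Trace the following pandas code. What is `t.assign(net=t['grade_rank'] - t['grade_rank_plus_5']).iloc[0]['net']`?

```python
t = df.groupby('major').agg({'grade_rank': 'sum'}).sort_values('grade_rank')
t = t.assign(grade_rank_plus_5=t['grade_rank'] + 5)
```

group by major, sum of grade_rank:
         grade_rank
major              
CS              840
Physics         568
sort by grade_rank:
         grade_rank
major              
Physics         568
CS              840
add column grade_rank_plus_5 = t['grade_rank'] + 5:
         grade_rank  grade_rank_plus_5
major                                 
Physics         568                573
CS              840                845
add column net = t['grade_rank'] - t['grade_rank_plus_5']:
         grade_rank  grade_rank_plus_5  net
major                                      
Physics         568                573   -5
CS              840                845   -5
Then the value at position 0, column 'net': -5

-5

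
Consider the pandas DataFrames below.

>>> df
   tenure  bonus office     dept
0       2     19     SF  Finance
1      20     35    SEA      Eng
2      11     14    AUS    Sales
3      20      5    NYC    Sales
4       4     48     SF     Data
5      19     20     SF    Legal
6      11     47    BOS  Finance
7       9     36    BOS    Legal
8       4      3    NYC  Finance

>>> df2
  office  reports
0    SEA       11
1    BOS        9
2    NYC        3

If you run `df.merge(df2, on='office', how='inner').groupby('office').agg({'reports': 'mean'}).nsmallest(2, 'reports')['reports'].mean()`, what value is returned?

6.0

merge on 'office' (how='inner') → 5 rows:
   tenure  bonus office     dept  reports
0      20     35    SEA      Eng       11
1      20      5    NYC    Sales        3
2      11     47    BOS  Finance        9
3       9     36    BOS    Legal        9
4       4      3    NYC  Finance        3
group by office, mean of reports:
        reports
office         
BOS         9.0
NYC         3.0
SEA        11.0
take 2 rows with smallest reports:
        reports
office         
NYC         3.0
BOS         9.0
Taking the mean of column 'reports' gives 6.0.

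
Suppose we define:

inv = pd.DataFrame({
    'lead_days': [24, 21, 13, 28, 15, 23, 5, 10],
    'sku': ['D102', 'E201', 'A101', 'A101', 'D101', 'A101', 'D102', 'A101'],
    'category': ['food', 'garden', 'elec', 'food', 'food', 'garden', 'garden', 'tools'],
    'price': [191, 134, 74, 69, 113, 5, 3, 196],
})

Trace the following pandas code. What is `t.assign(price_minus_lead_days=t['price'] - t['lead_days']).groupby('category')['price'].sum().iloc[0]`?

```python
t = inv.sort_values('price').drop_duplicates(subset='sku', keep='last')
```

304

sort by price:
   lead_days   sku category  price
6          5  D102   garden      3
5         23  A101   garden      5
3         28  A101     food     69
2         13  A101     elec     74
4         15  D101     food    113
1         21  E201   garden    134
0         24  D102     food    191
7         10  A101    tools    196
drop duplicate sku (keep=last):
   lead_days   sku category  price
4         15  D101     food    113
1         21  E201   garden    134
0         24  D102     food    191
7         10  A101    tools    196
add column price_minus_lead_days = t['price'] - t['lead_days']:
   lead_days   sku category  price  price_minus_lead_days
4         15  D101     food    113                     98
1         21  E201   garden    134                    113
0         24  D102     food    191                    167
7         10  A101    tools    196                    186
group by category, sum of price:
category
food      304
garden    134
tools     196
Name: price, dtype: int64
Taking the value at position 0 gives 304.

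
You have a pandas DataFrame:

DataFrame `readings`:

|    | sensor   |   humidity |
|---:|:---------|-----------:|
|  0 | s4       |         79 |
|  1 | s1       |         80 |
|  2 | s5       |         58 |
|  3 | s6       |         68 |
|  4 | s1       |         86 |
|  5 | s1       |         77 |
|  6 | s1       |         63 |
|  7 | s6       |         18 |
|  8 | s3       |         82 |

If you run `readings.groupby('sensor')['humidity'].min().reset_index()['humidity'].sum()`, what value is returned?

group by sensor, min of humidity:
sensor
s1    63
s3    82
s4    79
s5    58
s6    18
Name: humidity, dtype: int64
reset_index():
  sensor  humidity
0     s1        63
1     s3        82
2     s4        79
3     s5        58
4     s6        18
Taking the sum of column 'humidity' gives 300.

300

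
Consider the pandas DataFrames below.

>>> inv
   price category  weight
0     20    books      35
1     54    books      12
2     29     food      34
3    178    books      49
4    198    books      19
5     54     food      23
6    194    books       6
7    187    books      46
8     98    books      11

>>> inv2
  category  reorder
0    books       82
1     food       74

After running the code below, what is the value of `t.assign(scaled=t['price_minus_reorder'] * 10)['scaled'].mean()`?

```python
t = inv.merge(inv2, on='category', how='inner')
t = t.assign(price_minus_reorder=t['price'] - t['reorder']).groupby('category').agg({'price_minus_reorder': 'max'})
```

480.0

merge on 'category' (how='inner') → 9 rows:
   price category  weight  reorder
0     20    books      35       82
1     54    books      12       82
2     29     food      34       74
3    178    books      49       82
4    198    books      19       82
5     54     food      23       74
6    194    books       6       82
7    187    books      46       82
8     98    books      11       82
add column price_minus_reorder = t['price'] - t['reorder']:
   price category  weight  reorder  price_minus_reorder
0     20    books      35       82                  -62
1     54    books      12       82                  -28
2     29     food      34       74                  -45
3    178    books      49       82                   96
4    198    books      19       82                  116
5     54     food      23       74                  -20
6    194    books       6       82                  112
7    187    books      46       82                  105
8     98    books      11       82                   16
group by category, max of price_minus_reorder:
          price_minus_reorder
category                     
books                     116
food                      -20
add column scaled = t['price_minus_reorder'] * 10:
          price_minus_reorder  scaled
category                             
books                     116    1160
food                      -20    -200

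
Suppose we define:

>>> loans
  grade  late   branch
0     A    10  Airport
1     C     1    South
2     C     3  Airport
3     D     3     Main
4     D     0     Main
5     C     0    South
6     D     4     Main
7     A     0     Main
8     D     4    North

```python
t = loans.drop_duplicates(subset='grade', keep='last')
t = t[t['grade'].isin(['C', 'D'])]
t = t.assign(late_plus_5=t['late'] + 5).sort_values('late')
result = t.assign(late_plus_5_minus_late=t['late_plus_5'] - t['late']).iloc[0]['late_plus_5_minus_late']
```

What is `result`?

5

drop duplicate grade (keep=last):
  grade  late branch
5     C     0  South
7     A     0   Main
8     D     4  North
filter rows where grade in ['C', 'D']:
  grade  late branch
5     C     0  South
8     D     4  North
add column late_plus_5 = t['late'] + 5:
  grade  late branch  late_plus_5
5     C     0  South            5
8     D     4  North            9
sort by late:
  grade  late branch  late_plus_5
5     C     0  South            5
8     D     4  North            9
add column late_plus_5_minus_late = t['late_plus_5'] - t['late']:
  grade  late branch  late_plus_5  late_plus_5_minus_late
5     C     0  South            5                       5
8     D     4  North            9                       5
Taking the value at position 0, column 'late_plus_5_minus_late' gives 5.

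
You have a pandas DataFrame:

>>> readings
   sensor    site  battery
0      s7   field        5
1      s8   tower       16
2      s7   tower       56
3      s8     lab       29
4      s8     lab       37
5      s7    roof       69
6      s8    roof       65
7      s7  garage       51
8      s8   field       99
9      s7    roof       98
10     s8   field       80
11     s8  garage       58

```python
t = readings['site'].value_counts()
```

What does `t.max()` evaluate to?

3

value_counts of site:
site
field     3
roof      3
tower     2
lab       2
garage    2
Name: count, dtype: int64
Taking the max of the resulting series gives 3.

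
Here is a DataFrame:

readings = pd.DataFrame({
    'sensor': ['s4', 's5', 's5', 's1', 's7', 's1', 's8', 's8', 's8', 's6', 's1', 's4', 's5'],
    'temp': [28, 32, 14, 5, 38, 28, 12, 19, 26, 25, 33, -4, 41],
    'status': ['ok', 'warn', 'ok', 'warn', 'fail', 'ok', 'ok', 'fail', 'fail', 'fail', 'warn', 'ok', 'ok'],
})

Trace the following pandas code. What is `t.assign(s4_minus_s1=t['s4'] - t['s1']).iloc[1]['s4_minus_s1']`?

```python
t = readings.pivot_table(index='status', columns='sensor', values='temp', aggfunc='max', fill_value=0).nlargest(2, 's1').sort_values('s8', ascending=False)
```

-33

pivot: rows=status, cols=sensor, max(temp):
sensor  s1  s4  s5  s6  s7  s8
status                        
fail     0   0   0  25  38  26
ok      28  28  41   0   0  12
warn    33   0  32   0   0   0
take 2 rows with largest s1:
sensor  s1  s4  s5  s6  s7  s8
status                        
warn    33   0  32   0   0   0
ok      28  28  41   0   0  12
sort by s8 descending:
sensor  s1  s4  s5  s6  s7  s8
status                        
ok      28  28  41   0   0  12
warn    33   0  32   0   0   0
add column s4_minus_s1 = t['s4'] - t['s1']:
sensor  s1  s4  s5  s6  s7  s8  s4_minus_s1
status                                     
ok      28  28  41   0   0  12            0
warn    33   0  32   0   0   0          -33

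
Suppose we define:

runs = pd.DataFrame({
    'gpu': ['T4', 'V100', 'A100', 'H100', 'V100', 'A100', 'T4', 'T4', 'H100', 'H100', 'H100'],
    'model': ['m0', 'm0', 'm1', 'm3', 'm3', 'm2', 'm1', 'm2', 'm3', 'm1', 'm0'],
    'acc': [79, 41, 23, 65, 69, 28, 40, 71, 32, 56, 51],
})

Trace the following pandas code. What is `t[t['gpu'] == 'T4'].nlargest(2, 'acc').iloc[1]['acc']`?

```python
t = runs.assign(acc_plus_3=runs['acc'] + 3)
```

71

add column acc_plus_3 = runs['acc'] + 3:
     gpu model  acc  acc_plus_3
0     T4    m0   79          82
1   V100    m0   41          44
2   A100    m1   23          26
3   H100    m3   65          68
4   V100    m3   69          72
5   A100    m2   28          31
6     T4    m1   40          43
7     T4    m2   71          74
8   H100    m3   32          35
9   H100    m1   56          59
10  H100    m0   51          54
filter rows where gpu == 'T4':
  gpu model  acc  acc_plus_3
0  T4    m0   79          82
6  T4    m1   40          43
7  T4    m2   71          74
take 2 rows with largest acc:
  gpu model  acc  acc_plus_3
0  T4    m0   79          82
7  T4    m2   71          74
So iloc[1]['acc'] = 71.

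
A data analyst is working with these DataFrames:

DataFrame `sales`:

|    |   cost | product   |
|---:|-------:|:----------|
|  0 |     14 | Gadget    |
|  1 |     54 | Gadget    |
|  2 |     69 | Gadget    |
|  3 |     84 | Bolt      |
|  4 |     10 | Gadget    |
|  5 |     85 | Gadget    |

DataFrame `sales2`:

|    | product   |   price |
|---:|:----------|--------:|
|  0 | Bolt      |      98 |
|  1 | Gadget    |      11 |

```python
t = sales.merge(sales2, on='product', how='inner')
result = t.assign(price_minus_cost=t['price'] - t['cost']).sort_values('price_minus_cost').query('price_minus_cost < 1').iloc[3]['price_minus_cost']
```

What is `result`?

merge on 'product' (how='inner') → 6 rows:
   cost product  price
0    14  Gadget     11
1    54  Gadget     11
2    69  Gadget     11
3    84    Bolt     98
4    10  Gadget     11
5    85  Gadget     11
add column price_minus_cost = t['price'] - t['cost']:
   cost product  price  price_minus_cost
0    14  Gadget     11                -3
1    54  Gadget     11               -43
2    69  Gadget     11               -58
3    84    Bolt     98                14
4    10  Gadget     11                 1
5    85  Gadget     11               -74
sort by price_minus_cost:
   cost product  price  price_minus_cost
5    85  Gadget     11               -74
2    69  Gadget     11               -58
1    54  Gadget     11               -43
0    14  Gadget     11                -3
4    10  Gadget     11                 1
3    84    Bolt     98                14
filter rows where price_minus_cost < 1:
   cost product  price  price_minus_cost
5    85  Gadget     11               -74
2    69  Gadget     11               -58
1    54  Gadget     11               -43
0    14  Gadget     11                -3

-3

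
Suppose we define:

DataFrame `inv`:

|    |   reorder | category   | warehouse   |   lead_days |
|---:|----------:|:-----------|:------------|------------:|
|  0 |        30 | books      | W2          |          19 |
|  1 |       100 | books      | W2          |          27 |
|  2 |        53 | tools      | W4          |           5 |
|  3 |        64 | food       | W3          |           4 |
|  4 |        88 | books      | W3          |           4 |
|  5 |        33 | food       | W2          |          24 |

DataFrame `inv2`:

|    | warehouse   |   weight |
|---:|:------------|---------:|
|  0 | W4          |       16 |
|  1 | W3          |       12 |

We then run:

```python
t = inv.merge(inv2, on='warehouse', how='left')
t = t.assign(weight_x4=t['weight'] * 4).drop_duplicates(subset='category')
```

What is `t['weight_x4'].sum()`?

112.0

merge on 'warehouse' (how='left') → 6 rows:
   reorder category warehouse  lead_days  weight
0       30    books        W2         19     NaN
1      100    books        W2         27     NaN
2       53    tools        W4          5    16.0
3       64     food        W3          4    12.0
4       88    books        W3          4    12.0
5       33     food        W2         24     NaN
add column weight_x4 = t['weight'] * 4:
   reorder category warehouse  lead_days  weight  weight_x4
0       30    books        W2         19     NaN        NaN
1      100    books        W2         27     NaN        NaN
2       53    tools        W4          5    16.0       64.0
3       64     food        W3          4    12.0       48.0
4       88    books        W3          4    12.0       48.0
5       33     food        W2         24     NaN        NaN
drop duplicate category (keep=first):
   reorder category warehouse  lead_days  weight  weight_x4
0       30    books        W2         19     NaN        NaN
2       53    tools        W4          5    16.0       64.0
3       64     food        W3          4    12.0       48.0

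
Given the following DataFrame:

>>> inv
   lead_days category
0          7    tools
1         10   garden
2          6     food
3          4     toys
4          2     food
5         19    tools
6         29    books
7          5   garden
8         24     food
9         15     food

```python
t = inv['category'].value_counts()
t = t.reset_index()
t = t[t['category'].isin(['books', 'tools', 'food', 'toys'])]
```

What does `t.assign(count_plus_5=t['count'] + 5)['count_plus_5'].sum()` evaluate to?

28

value_counts of category:
category
food      4
tools     2
garden    2
toys      1
books     1
Name: count, dtype: int64
reset_index():
  category  count
0     food      4
1    tools      2
2   garden      2
3     toys      1
4    books      1
filter rows where category in ['books', 'tools', 'food', 'toys']:
  category  count
0     food      4
1    tools      2
3     toys      1
4    books      1
add column count_plus_5 = t['count'] + 5:
  category  count  count_plus_5
0     food      4             9
1    tools      2             7
3     toys      1             6
4    books      1             6
Taking the sum of column 'count_plus_5' gives 28.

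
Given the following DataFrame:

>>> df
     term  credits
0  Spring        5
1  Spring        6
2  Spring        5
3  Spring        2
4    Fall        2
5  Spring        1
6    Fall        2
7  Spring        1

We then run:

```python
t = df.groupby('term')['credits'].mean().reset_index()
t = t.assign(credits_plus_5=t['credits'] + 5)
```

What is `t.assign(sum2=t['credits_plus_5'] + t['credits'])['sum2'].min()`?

group by term, mean of credits:
term
Fall      2.000000
Spring    3.333333
Name: credits, dtype: float64
reset_index():
     term   credits
0    Fall  2.000000
1  Spring  3.333333
add column credits_plus_5 = t['credits'] + 5:
     term   credits  credits_plus_5
0    Fall  2.000000        7.000000
1  Spring  3.333333        8.333333
add column sum2 = t['credits_plus_5'] + t['credits']:
     term   credits  credits_plus_5       sum2
0    Fall  2.000000        7.000000   9.000000
1  Spring  3.333333        8.333333  11.666667
The min of column 'sum2' is 9.0.

9.0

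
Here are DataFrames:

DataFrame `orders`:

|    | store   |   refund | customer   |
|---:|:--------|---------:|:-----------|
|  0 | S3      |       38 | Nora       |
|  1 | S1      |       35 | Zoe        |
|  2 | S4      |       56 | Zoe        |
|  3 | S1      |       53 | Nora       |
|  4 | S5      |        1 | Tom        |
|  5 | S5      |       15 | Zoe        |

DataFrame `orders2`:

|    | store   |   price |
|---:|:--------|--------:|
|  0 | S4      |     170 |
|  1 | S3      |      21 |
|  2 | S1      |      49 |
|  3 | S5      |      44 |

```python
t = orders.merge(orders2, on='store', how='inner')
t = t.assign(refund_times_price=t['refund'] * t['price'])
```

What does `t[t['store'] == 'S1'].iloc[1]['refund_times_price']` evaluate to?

merge on 'store' (how='inner') → 6 rows:
  store  refund customer  price
0    S3      38     Nora     21
1    S1      35      Zoe     49
2    S4      56      Zoe    170
3    S1      53     Nora     49
4    S5       1      Tom     44
5    S5      15      Zoe     44
add column refund_times_price = t['refund'] * t['price']:
  store  refund customer  price  refund_times_price
0    S3      38     Nora     21                 798
1    S1      35      Zoe     49                1715
2    S4      56      Zoe    170                9520
3    S1      53     Nora     49                2597
4    S5       1      Tom     44                  44
5    S5      15      Zoe     44                 660
filter rows where store == 'S1':
  store  refund customer  price  refund_times_price
1    S1      35      Zoe     49                1715
3    S1      53     Nora     49                2597
So iloc[1]['refund_times_price'] = 2597.

2597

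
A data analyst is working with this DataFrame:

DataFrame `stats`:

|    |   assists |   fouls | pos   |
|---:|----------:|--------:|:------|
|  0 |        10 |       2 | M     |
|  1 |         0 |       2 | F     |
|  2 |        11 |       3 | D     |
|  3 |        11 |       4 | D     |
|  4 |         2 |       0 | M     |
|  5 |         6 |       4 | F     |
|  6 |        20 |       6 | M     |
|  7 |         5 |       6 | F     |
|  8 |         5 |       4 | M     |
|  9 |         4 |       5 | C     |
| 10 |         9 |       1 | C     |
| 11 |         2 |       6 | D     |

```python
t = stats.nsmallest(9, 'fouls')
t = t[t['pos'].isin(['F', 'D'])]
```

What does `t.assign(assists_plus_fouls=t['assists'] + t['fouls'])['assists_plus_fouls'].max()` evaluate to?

take 9 rows with smallest fouls:
    assists  fouls pos
4         2      0   M
10        9      1   C
0        10      2   M
1         0      2   F
2        11      3   D
3        11      4   D
5         6      4   F
8         5      4   M
9         4      5   C
filter rows where pos in ['F', 'D']:
   assists  fouls pos
1        0      2   F
2       11      3   D
3       11      4   D
5        6      4   F
add column assists_plus_fouls = t['assists'] + t['fouls']:
   assists  fouls pos  assists_plus_fouls
1        0      2   F                   2
2       11      3   D                  14
3       11      4   D                  15
5        6      4   F                  10
Taking the max of column 'assists_plus_fouls' gives 15.

15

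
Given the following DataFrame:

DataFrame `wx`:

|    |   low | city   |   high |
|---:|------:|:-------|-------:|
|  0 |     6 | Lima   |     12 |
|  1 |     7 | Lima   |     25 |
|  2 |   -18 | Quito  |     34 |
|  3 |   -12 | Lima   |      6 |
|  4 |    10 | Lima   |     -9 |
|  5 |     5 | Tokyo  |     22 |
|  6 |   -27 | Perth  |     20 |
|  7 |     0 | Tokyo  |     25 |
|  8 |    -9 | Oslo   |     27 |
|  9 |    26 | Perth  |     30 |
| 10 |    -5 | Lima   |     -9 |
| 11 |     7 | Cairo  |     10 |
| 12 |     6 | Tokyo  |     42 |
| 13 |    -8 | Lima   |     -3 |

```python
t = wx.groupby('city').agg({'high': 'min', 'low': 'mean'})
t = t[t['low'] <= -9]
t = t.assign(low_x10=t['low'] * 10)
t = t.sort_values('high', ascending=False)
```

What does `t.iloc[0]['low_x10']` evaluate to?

-180.0

group by city: min(high), mean(low):
       high        low
city                  
Cairo    10   7.000000
Lima     -9  -0.333333
Oslo     27  -9.000000
Perth    20  -0.500000
Quito    34 -18.000000
Tokyo    22   3.666667
filter rows where low <= -9:
       high   low
city             
Oslo     27  -9.0
Quito    34 -18.0
add column low_x10 = t['low'] * 10:
       high   low  low_x10
city                      
Oslo     27  -9.0    -90.0
Quito    34 -18.0   -180.0
sort by high descending:
       high   low  low_x10
city                      
Quito    34 -18.0   -180.0
Oslo     27  -9.0    -90.0
The value at position 0, column 'low_x10' is -180.0.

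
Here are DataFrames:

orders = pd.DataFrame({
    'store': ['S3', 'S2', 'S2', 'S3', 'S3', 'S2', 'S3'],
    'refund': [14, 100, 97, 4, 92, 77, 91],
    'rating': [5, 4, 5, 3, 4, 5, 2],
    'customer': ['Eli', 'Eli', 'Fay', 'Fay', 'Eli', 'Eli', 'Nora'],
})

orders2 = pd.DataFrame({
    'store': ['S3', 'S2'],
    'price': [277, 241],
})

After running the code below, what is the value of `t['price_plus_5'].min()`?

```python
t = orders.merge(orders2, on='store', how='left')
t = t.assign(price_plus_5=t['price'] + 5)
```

merge on 'store' (how='left') → 7 rows:
  store  refund  rating customer  price
0    S3      14       5      Eli    277
1    S2     100       4      Eli    241
2    S2      97       5      Fay    241
3    S3       4       3      Fay    277
4    S3      92       4      Eli    277
5    S2      77       5      Eli    241
6    S3      91       2     Nora    277
add column price_plus_5 = t['price'] + 5:
  store  refund  rating customer  price  price_plus_5
0    S3      14       5      Eli    277           282
1    S2     100       4      Eli    241           246
2    S2      97       5      Fay    241           246
3    S3       4       3      Fay    277           282
4    S3      92       4      Eli    277           282
5    S2      77       5      Eli    241           246
6    S3      91       2     Nora    277           282
Finally, min of column 'price_plus_5' = 246.

246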